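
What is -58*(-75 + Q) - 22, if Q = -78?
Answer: 8852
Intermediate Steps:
-58*(-75 + Q) - 22 = -58*(-75 - 78) - 22 = -58*(-153) - 22 = 8874 - 22 = 8852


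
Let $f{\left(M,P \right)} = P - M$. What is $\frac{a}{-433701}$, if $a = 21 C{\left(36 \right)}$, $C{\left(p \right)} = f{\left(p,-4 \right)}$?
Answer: $\frac{280}{144567} \approx 0.0019368$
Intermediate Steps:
$C{\left(p \right)} = -4 - p$
$a = -840$ ($a = 21 \left(-4 - 36\right) = 21 \left(-40\right) = -840$)
$\frac{a}{-433701} = - \frac{840}{-433701} = \left(-840\right) \left(- \frac{1}{433701}\right) = \frac{280}{144567}$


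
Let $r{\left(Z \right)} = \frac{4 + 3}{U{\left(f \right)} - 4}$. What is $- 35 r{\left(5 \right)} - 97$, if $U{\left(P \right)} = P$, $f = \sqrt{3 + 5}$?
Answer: $\frac{51}{2} + \frac{245 \sqrt{2}}{4} \approx 112.12$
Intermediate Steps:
$f = 2 \sqrt{2}$ ($f = \sqrt{8} = 2 \sqrt{2} \approx 2.8284$)
$r{\left(Z \right)} = \frac{7}{-4 + 2 \sqrt{2}}$ ($r{\left(Z \right)} = \frac{4 + 3}{2 \sqrt{2} - 4} = \frac{7}{-4 + 2 \sqrt{2}}$)
$- 35 r{\left(5 \right)} - 97 = - 35 \left(- \frac{7}{2} - \frac{7 \sqrt{2}}{4}\right) - 97 = \left(\frac{245}{2} + \frac{245 \sqrt{2}}{4}\right) - 97 = \frac{51}{2} + \frac{245 \sqrt{2}}{4}$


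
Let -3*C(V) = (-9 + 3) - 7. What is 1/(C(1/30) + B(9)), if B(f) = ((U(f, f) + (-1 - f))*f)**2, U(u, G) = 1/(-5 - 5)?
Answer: 300/2480143 ≈ 0.00012096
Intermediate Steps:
U(u, G) = -1/10 (U(u, G) = 1/(-10) = -1/10)
B(f) = f**2*(-11/10 - f)**2 (B(f) = ((-1/10 + (-1 - f))*f)**2 = ((-11/10 - f)*f)**2 = (f*(-11/10 - f))**2 = f**2*(-11/10 - f)**2)
C(V) = 13/3 (C(V) = -((-9 + 3) - 7)/3 = -(-6 - 7)/3 = -1/3*(-13) = 13/3)
1/(C(1/30) + B(9)) = 1/(13/3 + (1/100)*9**2*(11 + 10*9)**2) = 1/(13/3 + (1/100)*81*(11 + 90)**2) = 1/(13/3 + (1/100)*81*101**2) = 1/(13/3 + (1/100)*81*10201) = 1/(13/3 + 826281/100) = 1/(2480143/300) = 300/2480143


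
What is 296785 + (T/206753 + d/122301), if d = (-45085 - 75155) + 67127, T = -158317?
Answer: 7504504445131099/25286098653 ≈ 2.9678e+5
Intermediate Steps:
d = -53113 (d = -120240 + 67127 = -53113)
296785 + (T/206753 + d/122301) = 296785 + (-158317/206753 - 53113/122301) = 296785 - 30343599506/25286098653 = 7504504445131099/25286098653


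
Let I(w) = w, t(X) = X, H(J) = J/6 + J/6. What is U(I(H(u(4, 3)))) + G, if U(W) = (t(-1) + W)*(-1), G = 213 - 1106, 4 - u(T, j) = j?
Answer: -2677/3 ≈ -892.33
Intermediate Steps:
u(T, j) = 4 - j
H(J) = J/3 (H(J) = J*(⅙) + J*(⅙) = J/6 + J/6 = J/3)
G = -893
U(W) = 1 - W (U(W) = (-1 + W)*(-1) = 1 - W)
U(I(H(u(4, 3)))) + G = (1 - (4 - 1*3)/3) - 893 = (1 - (4 - 3)/3) - 893 = (1 - 1/3) - 893 = (1 - 1*⅓) - 893 = (1 - ⅓) - 893 = ⅔ - 893 = -2677/3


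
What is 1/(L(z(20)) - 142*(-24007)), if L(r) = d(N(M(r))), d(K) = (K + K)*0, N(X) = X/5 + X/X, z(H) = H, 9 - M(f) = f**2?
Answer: 1/3408994 ≈ 2.9334e-7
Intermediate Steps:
M(f) = 9 - f**2
N(X) = 1 + X/5 (N(X) = X*(1/5) + 1 = X/5 + 1 = 1 + X/5)
d(K) = 0 (d(K) = (2*K)*0 = 0)
L(r) = 0
1/(L(z(20)) - 142*(-24007)) = 1/(0 - 142*(-24007)) = 1/(0 + 3408994) = 1/3408994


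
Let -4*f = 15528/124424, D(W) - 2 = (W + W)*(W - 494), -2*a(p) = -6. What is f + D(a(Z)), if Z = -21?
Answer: -183154069/62212 ≈ -2944.0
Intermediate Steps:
a(p) = 3 (a(p) = -1/2*(-6) = 3)
D(W) = 2 + 2*W*(-494 + W) (D(W) = 2 + (W + W)*(W - 494) = 2 + (2*W)*(-494 + W) = 2 + 2*W*(-494 + W))
f = -1941/62212 (f = -3882/124424 = -1/4*1941/15553 = -1941/62212 ≈ -0.031200)
f + D(a(Z)) = -1941/62212 + (2 - 988*3 + 2*3**2) = -1941/62212 + (2 - 2964 + 2*9) = -1941/62212 + (2 - 2964 + 18) = -1941/62212 - 2944 = -183154069/62212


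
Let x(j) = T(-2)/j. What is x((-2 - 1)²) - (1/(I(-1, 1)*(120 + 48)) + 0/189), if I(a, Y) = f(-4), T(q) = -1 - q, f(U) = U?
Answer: 227/2016 ≈ 0.11260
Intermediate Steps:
I(a, Y) = -4
x(j) = 1/j (x(j) = (-1 - 1*(-2))/j = (-1 + 2)/j = 1/j)
x((-2 - 1)²) - (1/(I(-1, 1)*(120 + 48)) + 0/189) = 1/((-2 - 1)²) - (1/((-4)*(120 + 48)) + 0/189) = 1/((-3)²) - (-¼/168 + 0*(1/189)) = 1/9 - (-¼*1/168 + 0) = ⅑ - (-1/672 + 0) = ⅑ - 1*(-1/672) = ⅑ + 1/672 = 227/2016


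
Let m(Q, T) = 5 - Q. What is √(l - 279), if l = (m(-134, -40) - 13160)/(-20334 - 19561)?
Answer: 2*I*√110885000795/39895 ≈ 16.694*I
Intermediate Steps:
l = 13021/39895 (l = ((5 - 1*(-134)) - 13160)/(-20334 - 19561) = ((5 + 134) - 13160)/(-39895) = (139 - 13160)*(-1/39895) = -13021*(-1/39895) = 13021/39895 ≈ 0.32638)
√(l - 279) = √(13021/39895 - 279) = √(-11117684/39895) = 2*I*√110885000795/39895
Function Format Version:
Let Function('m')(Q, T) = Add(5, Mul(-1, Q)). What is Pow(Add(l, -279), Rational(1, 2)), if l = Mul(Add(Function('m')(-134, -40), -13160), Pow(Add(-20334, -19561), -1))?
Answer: Mul(Rational(2, 39895), I, Pow(110885000795, Rational(1, 2))) ≈ Mul(16.694, I)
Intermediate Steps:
l = Rational(13021, 39895) (l = Mul(Add(Add(5, Mul(-1, -134)), -13160), Pow(Add(-20334, -19561), -1)) = Mul(Add(Add(5, 134), -13160), Pow(-39895, -1)) = Mul(Add(139, -13160), Rational(-1, 39895)) = Mul(-13021, Rational(-1, 39895)) = Rational(13021, 39895) ≈ 0.32638)
Pow(Add(l, -279), Rational(1, 2)) = Pow(Add(Rational(13021, 39895), -279), Rational(1, 2)) = Pow(Rational(-11117684, 39895), Rational(1, 2)) = Mul(Rational(2, 39895), I, Pow(110885000795, Rational(1, 2)))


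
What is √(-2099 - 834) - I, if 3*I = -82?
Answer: 82/3 + I*√2933 ≈ 27.333 + 54.157*I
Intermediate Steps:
I = -82/3 (I = (⅓)*(-82) = -82/3 ≈ -27.333)
√(-2099 - 834) - I = √(-2099 - 834) - 1*(-82/3) = √(-2933) + 82/3 = I*√2933 + 82/3 = 82/3 + I*√2933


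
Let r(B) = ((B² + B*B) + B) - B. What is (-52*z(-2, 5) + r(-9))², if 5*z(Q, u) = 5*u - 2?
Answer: 148996/25 ≈ 5959.8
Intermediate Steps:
r(B) = 2*B² (r(B) = ((B² + B²) + B) - B = (2*B² + B) - B = (B + 2*B²) - B = 2*B²)
z(Q, u) = -⅖ + u (z(Q, u) = (5*u - 2)/5 = (-2 + 5*u)/5 = -⅖ + u)
(-52*z(-2, 5) + r(-9))² = (-52*(-⅖ + 5) + 2*(-9)²)² = (-52*23/5 + 2*81)² = (-1196/5 + 162)² = (-386/5)² = 148996/25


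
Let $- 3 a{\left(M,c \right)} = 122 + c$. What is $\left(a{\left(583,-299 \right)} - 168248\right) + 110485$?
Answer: $-57704$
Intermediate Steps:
$a{\left(M,c \right)} = - \frac{122}{3} - \frac{c}{3}$ ($a{\left(M,c \right)} = - \frac{122 + c}{3} = - \frac{122}{3} - \frac{c}{3}$)
$\left(a{\left(583,-299 \right)} - 168248\right) + 110485 = \left(\left(- \frac{122}{3} - - \frac{299}{3}\right) - 168248\right) + 110485 = \left(\left(- \frac{122}{3} + \frac{299}{3}\right) - 168248\right) + 110485 = \left(59 - 168248\right) + 110485 = -168189 + 110485 = -57704$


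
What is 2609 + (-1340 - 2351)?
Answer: -1082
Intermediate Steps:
2609 + (-1340 - 2351) = 2609 - 3691 = -1082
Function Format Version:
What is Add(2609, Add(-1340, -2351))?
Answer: -1082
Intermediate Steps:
Add(2609, Add(-1340, -2351)) = Add(2609, -3691) = -1082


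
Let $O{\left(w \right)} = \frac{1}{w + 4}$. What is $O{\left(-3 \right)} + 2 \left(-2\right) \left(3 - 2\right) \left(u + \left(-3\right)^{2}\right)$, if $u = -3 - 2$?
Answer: $-15$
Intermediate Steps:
$O{\left(w \right)} = \frac{1}{4 + w}$
$u = -5$ ($u = -3 - 2 = -5$)
$O{\left(-3 \right)} + 2 \left(-2\right) \left(3 - 2\right) \left(u + \left(-3\right)^{2}\right) = \frac{1}{4 - 3} + 2 \left(-2\right) \left(3 - 2\right) \left(-5 + \left(-3\right)^{2}\right) = 1^{-1} - 4 \cdot 1 \left(-5 + 9\right) = 1 - 4 \cdot 1 \cdot 4 = 1 - 16 = -15$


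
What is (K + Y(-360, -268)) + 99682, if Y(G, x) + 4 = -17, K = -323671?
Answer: -224010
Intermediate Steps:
Y(G, x) = -21 (Y(G, x) = -4 - 17 = -21)
(K + Y(-360, -268)) + 99682 = (-323671 - 21) + 99682 = -323692 + 99682 = -224010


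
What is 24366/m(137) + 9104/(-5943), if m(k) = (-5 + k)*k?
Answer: -3304933/17912202 ≈ -0.18451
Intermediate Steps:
m(k) = k*(-5 + k)
24366/m(137) + 9104/(-5943) = 24366/((137*(-5 + 137))) + 9104/(-5943) = 24366/((137*132)) + 9104*(-1/5943) = 24366/18084 - 9104/5943 = 24366*(1/18084) - 9104/5943 = 4061/3014 - 9104/5943 = -3304933/17912202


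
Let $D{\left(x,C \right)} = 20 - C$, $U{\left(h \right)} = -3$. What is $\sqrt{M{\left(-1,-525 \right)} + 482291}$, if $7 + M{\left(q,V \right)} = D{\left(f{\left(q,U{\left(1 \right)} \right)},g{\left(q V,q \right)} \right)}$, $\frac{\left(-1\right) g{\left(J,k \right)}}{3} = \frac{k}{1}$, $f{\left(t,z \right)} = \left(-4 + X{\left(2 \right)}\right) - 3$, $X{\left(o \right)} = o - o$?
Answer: $3 \sqrt{53589} \approx 694.48$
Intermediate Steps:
$X{\left(o \right)} = 0$
$f{\left(t,z \right)} = -7$ ($f{\left(t,z \right)} = \left(-4 + 0\right) - 3 = -4 - 3 = -7$)
$g{\left(J,k \right)} = - 3 k$ ($g{\left(J,k \right)} = - 3 \frac{k}{1} = - 3 k 1 = - 3 k$)
$M{\left(q,V \right)} = 13 + 3 q$ ($M{\left(q,V \right)} = -7 - \left(-20 - 3 q\right) = -7 + \left(20 + 3 q\right) = 13 + 3 q$)
$\sqrt{M{\left(-1,-525 \right)} + 482291} = \sqrt{\left(13 + 3 \left(-1\right)\right) + 482291} = \sqrt{\left(13 - 3\right) + 482291} = \sqrt{10 + 482291} = \sqrt{482301} = 3 \sqrt{53589}$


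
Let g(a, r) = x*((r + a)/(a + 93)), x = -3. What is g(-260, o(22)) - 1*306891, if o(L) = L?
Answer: -51251511/167 ≈ -3.0690e+5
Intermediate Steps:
g(a, r) = -3*(a + r)/(93 + a) (g(a, r) = -3*(r + a)/(a + 93) = -3*(a + r)/(93 + a))
g(-260, o(22)) - 1*306891 = 3*(-1*(-260) - 1*22)/(93 - 260) - 1*306891 = 3*(260 - 22)/(-167) - 306891 = 3*(-1/167)*238 - 306891 = -714/167 - 306891 = -51251511/167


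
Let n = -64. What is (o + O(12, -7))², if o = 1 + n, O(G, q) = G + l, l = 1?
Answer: 2500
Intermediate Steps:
O(G, q) = 1 + G (O(G, q) = G + 1 = 1 + G)
o = -63 (o = 1 - 64 = -63)
(o + O(12, -7))² = (-63 + (1 + 12))² = (-63 + 13)² = (-50)² = 2500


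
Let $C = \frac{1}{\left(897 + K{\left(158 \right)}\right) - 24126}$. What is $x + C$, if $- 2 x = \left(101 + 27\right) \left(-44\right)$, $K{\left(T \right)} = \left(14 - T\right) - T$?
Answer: $\frac{66263295}{23531} \approx 2816.0$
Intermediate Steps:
$K{\left(T \right)} = 14 - 2 T$
$C = - \frac{1}{23531}$ ($C = \frac{1}{\left(897 + \left(14 - 316\right)\right) - 24126} = \frac{1}{\left(897 - 302\right) - 24126} = \frac{1}{595 - 24126} = \frac{1}{-23531} = - \frac{1}{23531} \approx -4.2497 \cdot 10^{-5}$)
$x = 2816$ ($x = - \frac{\left(101 + 27\right) \left(-44\right)}{2} = - \frac{128 \left(-44\right)}{2} = \left(- \frac{1}{2}\right) \left(-5632\right) = 2816$)
$x + C = 2816 - \frac{1}{23531} = \frac{66263295}{23531}$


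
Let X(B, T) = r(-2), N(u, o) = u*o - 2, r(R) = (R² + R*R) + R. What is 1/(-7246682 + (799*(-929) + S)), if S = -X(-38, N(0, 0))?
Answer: -1/7988959 ≈ -1.2517e-7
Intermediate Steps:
r(R) = R + 2*R² (r(R) = (R² + R²) + R = 2*R² + R = R + 2*R²)
N(u, o) = -2 + o*u (N(u, o) = o*u - 2 = -2 + o*u)
X(B, T) = 6 (X(B, T) = -2*(1 + 2*(-2)) = -2*(1 - 4) = -2*(-3) = 6)
S = -6 (S = -1*6 = -6)
1/(-7246682 + (799*(-929) + S)) = 1/(-7246682 + (799*(-929) - 6)) = 1/(-7246682 + (-742271 - 6)) = 1/(-7246682 - 742277) = 1/(-7988959) = -1/7988959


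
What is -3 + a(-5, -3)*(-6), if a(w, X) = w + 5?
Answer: -3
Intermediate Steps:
a(w, X) = 5 + w
-3 + a(-5, -3)*(-6) = -3 + (5 - 5)*(-6) = -3 + 0*(-6) = -3 + 0 = -3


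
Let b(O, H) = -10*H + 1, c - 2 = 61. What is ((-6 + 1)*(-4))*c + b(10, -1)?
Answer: 1271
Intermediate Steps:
c = 63 (c = 2 + 61 = 63)
b(O, H) = 1 - 10*H
((-6 + 1)*(-4))*c + b(10, -1) = ((-6 + 1)*(-4))*63 + (1 - 10*(-1)) = -5*(-4)*63 + (1 + 10) = 20*63 + 11 = 1260 + 11 = 1271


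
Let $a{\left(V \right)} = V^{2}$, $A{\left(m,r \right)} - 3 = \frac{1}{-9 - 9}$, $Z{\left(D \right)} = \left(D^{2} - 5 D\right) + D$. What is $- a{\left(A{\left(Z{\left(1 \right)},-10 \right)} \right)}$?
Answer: $- \frac{2809}{324} \approx -8.6698$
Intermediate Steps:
$Z{\left(D \right)} = D^{2} - 4 D$
$A{\left(m,r \right)} = \frac{53}{18}$ ($A{\left(m,r \right)} = 3 + \frac{1}{-9 - 9} = 3 + \frac{1}{-18} = 3 - \frac{1}{18} = \frac{53}{18}$)
$- a{\left(A{\left(Z{\left(1 \right)},-10 \right)} \right)} = - \left(\frac{53}{18}\right)^{2} = \left(-1\right) \frac{2809}{324} = - \frac{2809}{324}$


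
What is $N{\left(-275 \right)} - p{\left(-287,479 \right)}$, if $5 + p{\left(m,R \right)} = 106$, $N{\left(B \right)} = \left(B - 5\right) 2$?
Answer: $-661$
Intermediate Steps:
$N{\left(B \right)} = -10 + 2 B$ ($N{\left(B \right)} = \left(-5 + B\right) 2 = -10 + 2 B$)
$p{\left(m,R \right)} = 101$ ($p{\left(m,R \right)} = -5 + 106 = 101$)
$N{\left(-275 \right)} - p{\left(-287,479 \right)} = \left(-10 + 2 \left(-275\right)\right) - 101 = \left(-10 - 550\right) - 101 = -560 - 101 = -661$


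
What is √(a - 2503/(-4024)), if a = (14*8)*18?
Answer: √8163576322/2012 ≈ 44.907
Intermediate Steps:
a = 2016 (a = 112*18 = 2016)
√(a - 2503/(-4024)) = √(2016 - 2503/(-4024)) = √(2016 - 2503*(-1/4024)) = √(2016 + 2503/4024) = √(8114887/4024) = √8163576322/2012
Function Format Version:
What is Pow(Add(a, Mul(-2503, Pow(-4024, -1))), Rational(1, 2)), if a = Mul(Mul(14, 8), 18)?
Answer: Mul(Rational(1, 2012), Pow(8163576322, Rational(1, 2))) ≈ 44.907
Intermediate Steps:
a = 2016 (a = Mul(112, 18) = 2016)
Pow(Add(a, Mul(-2503, Pow(-4024, -1))), Rational(1, 2)) = Pow(Add(2016, Mul(-2503, Pow(-4024, -1))), Rational(1, 2)) = Pow(Add(2016, Mul(-2503, Rational(-1, 4024))), Rational(1, 2)) = Pow(Add(2016, Rational(2503, 4024)), Rational(1, 2)) = Pow(Rational(8114887, 4024), Rational(1, 2)) = Mul(Rational(1, 2012), Pow(8163576322, Rational(1, 2)))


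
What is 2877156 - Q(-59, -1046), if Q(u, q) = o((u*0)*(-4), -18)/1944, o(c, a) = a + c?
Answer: 310732849/108 ≈ 2.8772e+6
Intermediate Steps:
Q(u, q) = -1/108 (Q(u, q) = (-18 + (u*0)*(-4))/1944 = (-18 + 0*(-4))*(1/1944) = (-18 + 0)*(1/1944) = -18*1/1944 = -1/108)
2877156 - Q(-59, -1046) = 2877156 - 1*(-1/108) = 2877156 + 1/108 = 310732849/108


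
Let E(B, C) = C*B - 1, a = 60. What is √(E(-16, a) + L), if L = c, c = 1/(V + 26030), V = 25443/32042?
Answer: I*√668555452043484081323/834078703 ≈ 31.0*I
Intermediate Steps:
V = 25443/32042 (V = 25443*(1/32042) = 25443/32042 ≈ 0.79405)
c = 32042/834078703 (c = 1/(25443/32042 + 26030) = 1/(834078703/32042) = 32042/834078703 ≈ 3.8416e-5)
E(B, C) = -1 + B*C (E(B, C) = B*C - 1 = -1 + B*C)
L = 32042/834078703 ≈ 3.8416e-5
√(E(-16, a) + L) = √((-1 - 16*60) + 32042/834078703) = √((-1 - 960) + 32042/834078703) = √(-961 + 32042/834078703) = √(-801549601541/834078703) = I*√668555452043484081323/834078703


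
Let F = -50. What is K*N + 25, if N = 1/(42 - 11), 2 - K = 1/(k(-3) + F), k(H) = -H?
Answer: 36520/1457 ≈ 25.065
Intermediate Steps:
K = 95/47 (K = 2 - 1/(-1*(-3) - 50) = 2 - 1/(3 - 50) = 2 - 1/(-47) = 2 - 1*(-1/47) = 2 + 1/47 = 95/47 ≈ 2.0213)
N = 1/31 ≈ 0.032258
K*N + 25 = (95/47)*(1/31) + 25 = 95/1457 + 25 = 36520/1457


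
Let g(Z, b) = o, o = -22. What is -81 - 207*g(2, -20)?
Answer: 4473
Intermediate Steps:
g(Z, b) = -22
-81 - 207*g(2, -20) = -81 - 207*(-22) = -81 + 4554 = 4473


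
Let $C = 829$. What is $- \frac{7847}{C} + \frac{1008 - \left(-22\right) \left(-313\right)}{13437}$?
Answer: $- \frac{110313001}{11139273} \approx -9.9031$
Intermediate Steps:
$- \frac{7847}{C} + \frac{1008 - \left(-22\right) \left(-313\right)}{13437} = - \frac{7847}{829} + \frac{1008 - \left(-22\right) \left(-313\right)}{13437} = \left(-7847\right) \frac{1}{829} + \left(1008 - 6886\right) \frac{1}{13437} = - \frac{7847}{829} + \left(1008 - 6886\right) \frac{1}{13437} = - \frac{7847}{829} - \frac{5878}{13437} = - \frac{110313001}{11139273}$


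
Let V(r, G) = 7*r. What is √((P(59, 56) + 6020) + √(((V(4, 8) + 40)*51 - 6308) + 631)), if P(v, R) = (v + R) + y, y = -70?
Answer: √(6065 + 47*I) ≈ 77.879 + 0.3018*I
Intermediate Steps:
P(v, R) = -70 + R + v (P(v, R) = (v + R) - 70 = (R + v) - 70 = -70 + R + v)
√((P(59, 56) + 6020) + √(((V(4, 8) + 40)*51 - 6308) + 631)) = √(((-70 + 56 + 59) + 6020) + √(((7*4 + 40)*51 - 6308) + 631)) = √((45 + 6020) + √(((28 + 40)*51 - 6308) + 631)) = √(6065 + √((68*51 - 6308) + 631)) = √(6065 + √((3468 - 6308) + 631)) = √(6065 + √(-2840 + 631)) = √(6065 + √(-2209)) = √(6065 + 47*I)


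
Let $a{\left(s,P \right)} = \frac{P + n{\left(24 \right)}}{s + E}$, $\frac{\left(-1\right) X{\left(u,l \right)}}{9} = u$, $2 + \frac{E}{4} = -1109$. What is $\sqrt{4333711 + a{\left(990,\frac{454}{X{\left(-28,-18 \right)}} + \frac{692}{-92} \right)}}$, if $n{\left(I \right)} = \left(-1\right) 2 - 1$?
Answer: $\frac{\sqrt{12061432052215231301}}{1668282} \approx 2081.8$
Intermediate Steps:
$E = -4444$ ($E = -8 + 4 \left(-1109\right) = -8 - 4436 = -4444$)
$X{\left(u,l \right)} = - 9 u$
$n{\left(I \right)} = -3$ ($n{\left(I \right)} = -2 - 1 = -3$)
$a{\left(s,P \right)} = \frac{-3 + P}{-4444 + s}$ ($a{\left(s,P \right)} = \frac{P - 3}{s - 4444} = \frac{-3 + P}{-4444 + s}$)
$\sqrt{4333711 + a{\left(990,\frac{454}{X{\left(-28,-18 \right)}} + \frac{692}{-92} \right)}} = \sqrt{4333711 + \frac{-3 + \left(\frac{454}{\left(-9\right) \left(-28\right)} + \frac{692}{-92}\right)}{-4444 + 990}} = \sqrt{4333711 + \frac{-3 + \left(\frac{454}{252} + 692 \left(- \frac{1}{92}\right)\right)}{-3454}} = \sqrt{4333711 - \frac{-3 + \left(454 \cdot \frac{1}{252} - \frac{173}{23}\right)}{3454}} = \sqrt{4333711 - \frac{-3 + \left(\frac{227}{126} - \frac{173}{23}\right)}{3454}} = \sqrt{4333711 - \frac{-3 - \frac{16577}{2898}}{3454}} = \sqrt{4333711 - - \frac{25271}{10009692}} = \sqrt{4333711 + \frac{25271}{10009692}} = \sqrt{\frac{43379112352283}{10009692}} = \frac{\sqrt{12061432052215231301}}{1668282}$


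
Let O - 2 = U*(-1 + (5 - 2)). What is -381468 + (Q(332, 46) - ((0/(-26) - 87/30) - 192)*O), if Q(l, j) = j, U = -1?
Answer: -381422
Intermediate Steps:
O = 0 (O = 2 - (-1 + (5 - 2)) = 2 - (-1 + 3) = 2 - 1*2 = 2 - 2 = 0)
-381468 + (Q(332, 46) - ((0/(-26) - 87/30) - 192)*O) = -381468 + (46 - ((0/(-26) - 87/30) - 192)*0) = -381468 + (46 - ((0*(-1/26) - 87*1/30) - 192)*0) = -381468 + (46 - ((0 - 29/10) - 192)*0) = -381468 + (46 - (-29/10 - 192)*0) = -381468 + (46 - (-1949)*0/10) = -381468 + (46 - 1*0) = -381468 + (46 + 0) = -381468 + 46 = -381422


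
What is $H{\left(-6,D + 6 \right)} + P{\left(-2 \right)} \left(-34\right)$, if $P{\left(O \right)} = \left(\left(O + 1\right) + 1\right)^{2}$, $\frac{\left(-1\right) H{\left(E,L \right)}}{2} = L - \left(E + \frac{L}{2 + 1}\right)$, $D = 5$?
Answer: $- \frac{80}{3} \approx -26.667$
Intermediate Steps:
$H{\left(E,L \right)} = 2 E - \frac{4 L}{3}$ ($H{\left(E,L \right)} = - 2 \left(L - \left(E + \frac{L}{2 + 1}\right)\right) = - 2 \left(L - \left(E + \frac{L}{3}\right)\right) = - 2 \left(- E + \frac{2 L}{3}\right) = 2 E - \frac{4 L}{3}$)
$P{\left(O \right)} = \left(2 + O\right)^{2}$ ($P{\left(O \right)} = \left(\left(1 + O\right) + 1\right)^{2} = \left(2 + O\right)^{2}$)
$H{\left(-6,D + 6 \right)} + P{\left(-2 \right)} \left(-34\right) = \left(2 \left(-6\right) - \frac{4 \left(5 + 6\right)}{3}\right) + \left(2 - 2\right)^{2} \left(-34\right) = \left(-12 - \frac{44}{3}\right) + 0^{2} \left(-34\right) = \left(-12 - \frac{44}{3}\right) + 0 \left(-34\right) = - \frac{80}{3} + 0 = - \frac{80}{3}$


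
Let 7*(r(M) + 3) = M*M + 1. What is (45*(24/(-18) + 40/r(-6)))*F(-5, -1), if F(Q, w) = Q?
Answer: -7275/2 ≈ -3637.5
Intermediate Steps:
r(M) = -20/7 + M²/7 (r(M) = -3 + (M*M + 1)/7 = -3 + (M² + 1)/7 = -3 + (1 + M²)/7 = -3 + (⅐ + M²/7) = -20/7 + M²/7)
(45*(24/(-18) + 40/r(-6)))*F(-5, -1) = (45*(24/(-18) + 40/(-20/7 + (⅐)*(-6)²)))*(-5) = (45*(24*(-1/18) + 40/(-20/7 + (⅐)*36)))*(-5) = (45*(-4/3 + 40/(-20/7 + 36/7)))*(-5) = (45*(-4/3 + 40/(16/7)))*(-5) = (45*(-4/3 + 40*(7/16)))*(-5) = (45*(-4/3 + 35/2))*(-5) = (45*(97/6))*(-5) = (1455/2)*(-5) = -7275/2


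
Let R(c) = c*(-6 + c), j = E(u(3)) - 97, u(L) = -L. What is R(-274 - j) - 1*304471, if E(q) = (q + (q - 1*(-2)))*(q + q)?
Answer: -262864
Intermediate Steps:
E(q) = 2*q*(2 + 2*q) (E(q) = (q + (q + 2))*(2*q) = (q + (2 + q))*(2*q) = (2 + 2*q)*(2*q) = 2*q*(2 + 2*q))
j = -73 (j = 4*(-1*3)*(1 - 1*3) - 97 = 4*(-3)*(1 - 3) - 97 = 4*(-3)*(-2) - 97 = 24 - 97 = -73)
R(-274 - j) - 1*304471 = (-274 - 1*(-73))*(-6 + (-274 - 1*(-73))) - 1*304471 = (-274 + 73)*(-6 + (-274 + 73)) - 304471 = -201*(-6 - 201) - 304471 = -201*(-207) - 304471 = 41607 - 304471 = -262864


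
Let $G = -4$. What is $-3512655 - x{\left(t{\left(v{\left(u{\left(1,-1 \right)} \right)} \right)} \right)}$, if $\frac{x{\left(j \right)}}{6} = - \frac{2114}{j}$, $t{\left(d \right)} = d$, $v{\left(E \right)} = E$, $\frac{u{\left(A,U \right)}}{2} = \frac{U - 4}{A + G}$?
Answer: $- \frac{17544249}{5} \approx -3.5088 \cdot 10^{6}$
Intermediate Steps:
$u{\left(A,U \right)} = \frac{2 \left(-4 + U\right)}{-4 + A}$ ($u{\left(A,U \right)} = 2 \frac{U - 4}{A - 4} = 2 \frac{-4 + U}{-4 + A} = \frac{2 \left(-4 + U\right)}{-4 + A}$)
$x{\left(j \right)} = - \frac{12684}{j}$ ($x{\left(j \right)} = 6 \left(- \frac{2114}{j}\right) = - \frac{12684}{j}$)
$-3512655 - x{\left(t{\left(v{\left(u{\left(1,-1 \right)} \right)} \right)} \right)} = -3512655 - - \frac{12684}{2 \frac{1}{-4 + 1} \left(-4 - 1\right)} = -3512655 - - \frac{12684}{2 \frac{1}{-3} \left(-5\right)} = -3512655 - - \frac{12684}{2 \left(- \frac{1}{3}\right) \left(-5\right)} = -3512655 - - \frac{12684}{\frac{10}{3}} = -3512655 - \left(-12684\right) \frac{3}{10} = -3512655 - - \frac{19026}{5} = -3512655 + \frac{19026}{5} = - \frac{17544249}{5}$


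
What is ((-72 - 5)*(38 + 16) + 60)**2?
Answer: 16793604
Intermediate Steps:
((-72 - 5)*(38 + 16) + 60)**2 = (-77*54 + 60)**2 = (-4158 + 60)**2 = (-4098)**2 = 16793604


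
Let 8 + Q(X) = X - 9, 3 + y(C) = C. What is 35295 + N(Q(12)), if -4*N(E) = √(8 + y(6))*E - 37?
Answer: 141217/4 + 5*√11/4 ≈ 35308.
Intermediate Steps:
y(C) = -3 + C
Q(X) = -17 + X (Q(X) = -8 + (X - 9) = -8 + (-9 + X) = -17 + X)
N(E) = 37/4 - E*√11/4 (N(E) = -(√(8 + (-3 + 6))*E - 37)/4 = -(√(8 + 3)*E - 37)/4 = -(√11*E - 37)/4 = -(E*√11 - 37)/4 = -(-37 + E*√11)/4 = 37/4 - E*√11/4)
35295 + N(Q(12)) = 35295 + (37/4 - (-17 + 12)*√11/4) = 35295 + (37/4 - ¼*(-5)*√11) = 35295 + (37/4 + 5*√11/4) = 141217/4 + 5*√11/4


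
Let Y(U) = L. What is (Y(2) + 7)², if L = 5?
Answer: 144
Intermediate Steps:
Y(U) = 5
(Y(2) + 7)² = (5 + 7)² = 12² = 144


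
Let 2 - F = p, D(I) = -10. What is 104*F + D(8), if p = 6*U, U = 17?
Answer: -10410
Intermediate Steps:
p = 102 (p = 6*17 = 102)
F = -100 (F = 2 - 1*102 = 2 - 102 = -100)
104*F + D(8) = 104*(-100) - 10 = -10400 - 10 = -10410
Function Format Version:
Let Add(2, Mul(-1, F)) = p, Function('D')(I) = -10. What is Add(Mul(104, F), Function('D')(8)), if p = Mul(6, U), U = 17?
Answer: -10410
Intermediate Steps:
p = 102 (p = Mul(6, 17) = 102)
F = -100 (F = Add(2, Mul(-1, 102)) = Add(2, -102) = -100)
Add(Mul(104, F), Function('D')(8)) = Add(Mul(104, -100), -10) = Add(-10400, -10) = -10410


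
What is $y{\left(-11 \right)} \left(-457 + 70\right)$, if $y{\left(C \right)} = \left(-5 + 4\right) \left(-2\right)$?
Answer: $-774$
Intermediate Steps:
$y{\left(C \right)} = 2$ ($y{\left(C \right)} = \left(-1\right) \left(-2\right) = 2$)
$y{\left(-11 \right)} \left(-457 + 70\right) = 2 \left(-457 + 70\right) = 2 \left(-387\right) = -774$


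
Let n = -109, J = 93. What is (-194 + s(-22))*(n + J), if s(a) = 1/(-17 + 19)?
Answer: 3096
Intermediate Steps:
s(a) = ½ (s(a) = 1/2 = ½)
(-194 + s(-22))*(n + J) = (-194 + ½)*(-109 + 93) = -387/2*(-16) = 3096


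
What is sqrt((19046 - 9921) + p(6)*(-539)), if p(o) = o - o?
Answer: 5*sqrt(365) ≈ 95.525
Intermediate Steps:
p(o) = 0
sqrt((19046 - 9921) + p(6)*(-539)) = sqrt((19046 - 9921) + 0*(-539)) = sqrt(9125 + 0) = sqrt(9125) = 5*sqrt(365)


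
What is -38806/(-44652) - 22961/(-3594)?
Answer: 16176713/2228879 ≈ 7.2578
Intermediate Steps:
-38806/(-44652) - 22961/(-3594) = -38806*(-1/44652) - 22961*(-1/3594) = 19403/22326 + 22961/3594 = 16176713/2228879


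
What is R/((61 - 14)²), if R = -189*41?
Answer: -7749/2209 ≈ -3.5079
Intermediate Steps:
R = -7749
R/((61 - 14)²) = -7749/(61 - 14)² = -7749/(47²) = -7749/2209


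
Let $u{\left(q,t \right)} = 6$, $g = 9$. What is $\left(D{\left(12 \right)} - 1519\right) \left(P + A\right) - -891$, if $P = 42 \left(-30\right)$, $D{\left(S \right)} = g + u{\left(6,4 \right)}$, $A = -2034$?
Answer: $4955067$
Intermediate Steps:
$D{\left(S \right)} = 15$ ($D{\left(S \right)} = 9 + 6 = 15$)
$P = -1260$
$\left(D{\left(12 \right)} - 1519\right) \left(P + A\right) - -891 = \left(15 - 1519\right) \left(-1260 - 2034\right) - -891 = \left(-1504\right) \left(-3294\right) + 891 = 4954176 + 891 = 4955067$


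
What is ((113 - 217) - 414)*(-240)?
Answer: 124320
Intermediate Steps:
((113 - 217) - 414)*(-240) = (-104 - 414)*(-240) = -518*(-240) = 124320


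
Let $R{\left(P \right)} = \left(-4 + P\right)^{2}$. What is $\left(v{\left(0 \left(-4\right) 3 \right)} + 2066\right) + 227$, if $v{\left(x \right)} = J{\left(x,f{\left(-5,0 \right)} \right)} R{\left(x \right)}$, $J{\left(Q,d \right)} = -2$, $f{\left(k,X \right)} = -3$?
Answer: $2261$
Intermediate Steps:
$v{\left(x \right)} = - 2 \left(-4 + x\right)^{2}$
$\left(v{\left(0 \left(-4\right) 3 \right)} + 2066\right) + 227 = \left(- 2 \left(-4 + 0 \left(-4\right) 3\right)^{2} + 2066\right) + 227 = \left(- 2 \left(-4 + 0 \cdot 3\right)^{2} + 2066\right) + 227 = \left(- 2 \left(-4 + 0\right)^{2} + 2066\right) + 227 = \left(- 2 \left(-4\right)^{2} + 2066\right) + 227 = \left(\left(-2\right) 16 + 2066\right) + 227 = \left(-32 + 2066\right) + 227 = 2034 + 227 = 2261$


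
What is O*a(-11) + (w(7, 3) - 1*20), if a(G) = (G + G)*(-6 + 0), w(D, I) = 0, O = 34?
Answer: 4468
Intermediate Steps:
a(G) = -12*G (a(G) = (2*G)*(-6) = -12*G)
O*a(-11) + (w(7, 3) - 1*20) = 34*(-12*(-11)) + (0 - 1*20) = 34*132 + (0 - 20) = 4488 - 20 = 4468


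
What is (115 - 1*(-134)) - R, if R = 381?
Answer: -132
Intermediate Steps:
(115 - 1*(-134)) - R = (115 - 1*(-134)) - 1*381 = (115 + 134) - 381 = 249 - 381 = -132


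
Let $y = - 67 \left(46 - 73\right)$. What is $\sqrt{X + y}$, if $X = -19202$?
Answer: $i \sqrt{17393} \approx 131.88 i$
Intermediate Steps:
$y = 1809$ ($y = \left(-67\right) \left(-27\right) = 1809$)
$\sqrt{X + y} = \sqrt{-19202 + 1809} = \sqrt{-17393} = i \sqrt{17393}$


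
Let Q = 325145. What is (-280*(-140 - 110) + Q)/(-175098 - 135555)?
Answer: -43905/34517 ≈ -1.2720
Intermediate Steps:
(-280*(-140 - 110) + Q)/(-175098 - 135555) = (-280*(-140 - 110) + 325145)/(-175098 - 135555) = (-280*(-250) + 325145)/(-310653) = (70000 + 325145)*(-1/310653) = 395145*(-1/310653) = -43905/34517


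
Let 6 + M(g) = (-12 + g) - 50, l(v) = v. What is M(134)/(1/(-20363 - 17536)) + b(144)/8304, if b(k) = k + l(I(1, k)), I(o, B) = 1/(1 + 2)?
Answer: -62313232175/24912 ≈ -2.5013e+6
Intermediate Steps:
I(o, B) = ⅓ (I(o, B) = 1/3 = ⅓)
b(k) = ⅓ + k (b(k) = k + ⅓ = ⅓ + k)
M(g) = -68 + g (M(g) = -6 + ((-12 + g) - 50) = -6 + (-62 + g) = -68 + g)
M(134)/(1/(-20363 - 17536)) + b(144)/8304 = (-68 + 134)/(1/(-20363 - 17536)) + (⅓ + 144)/8304 = 66/(1/(-37899)) + (433/3)*(1/8304) = 66/(-1/37899) + 433/24912 = 66*(-37899) + 433/24912 = -2501334 + 433/24912 = -62313232175/24912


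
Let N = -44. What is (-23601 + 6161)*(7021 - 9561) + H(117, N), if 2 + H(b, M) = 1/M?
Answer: 1949094311/44 ≈ 4.4298e+7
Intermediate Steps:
H(b, M) = -2 + 1/M
(-23601 + 6161)*(7021 - 9561) + H(117, N) = (-23601 + 6161)*(7021 - 9561) + (-2 + 1/(-44)) = -17440*(-2540) + (-2 - 1/44) = 44297600 - 89/44 = 1949094311/44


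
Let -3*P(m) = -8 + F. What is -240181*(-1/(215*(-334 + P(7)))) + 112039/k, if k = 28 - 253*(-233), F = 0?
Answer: -18551609821/12603974670 ≈ -1.4719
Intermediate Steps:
P(m) = 8/3 (P(m) = -(-8 + 0)/3 = -⅓*(-8) = 8/3)
k = 58977 (k = 28 + 58949 = 58977)
-240181*(-1/(215*(-334 + P(7)))) + 112039/k = -240181*(-1/(215*(-334 + 8/3))) + 112039/58977 = -240181/((-994/3*(-215))) + 112039*(1/58977) = -240181/213710/3 + 112039/58977 = -240181*3/213710 + 112039/58977 = -720543/213710 + 112039/58977 = -18551609821/12603974670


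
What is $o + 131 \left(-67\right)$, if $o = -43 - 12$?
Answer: $-8832$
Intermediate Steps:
$o = -55$ ($o = -43 - 12 = -55$)
$o + 131 \left(-67\right) = -55 + 131 \left(-67\right) = -55 - 8777 = -8832$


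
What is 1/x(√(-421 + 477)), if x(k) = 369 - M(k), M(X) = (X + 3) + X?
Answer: 183/66866 + √14/33433 ≈ 0.0028487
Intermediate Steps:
M(X) = 3 + 2*X (M(X) = (3 + X) + X = 3 + 2*X)
x(k) = 366 - 2*k (x(k) = 369 - (3 + 2*k) = 369 + (-3 - 2*k) = 366 - 2*k)
1/x(√(-421 + 477)) = 1/(366 - 2*√(-421 + 477)) = 1/(366 - 4*√14)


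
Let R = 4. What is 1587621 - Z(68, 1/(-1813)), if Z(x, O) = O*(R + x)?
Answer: 2878356945/1813 ≈ 1.5876e+6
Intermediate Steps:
Z(x, O) = O*(4 + x)
1587621 - Z(68, 1/(-1813)) = 1587621 - (4 + 68)/(-1813) = 1587621 - (-1)*72/1813 = 1587621 - 1*(-72/1813) = 1587621 + 72/1813 = 2878356945/1813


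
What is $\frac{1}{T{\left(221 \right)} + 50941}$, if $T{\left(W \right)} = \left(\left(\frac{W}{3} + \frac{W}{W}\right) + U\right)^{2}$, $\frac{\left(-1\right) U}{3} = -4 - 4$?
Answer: $\frac{9}{546085} \approx 1.6481 \cdot 10^{-5}$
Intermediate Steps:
$U = 24$ ($U = - 3 \left(-4 - 4\right) = \left(-3\right) \left(-8\right) = 24$)
$T{\left(W \right)} = \left(25 + \frac{W}{3}\right)^{2}$ ($T{\left(W \right)} = \left(\left(\frac{W}{3} + \frac{W}{W}\right) + 24\right)^{2} = \left(\left(W \frac{1}{3} + 1\right) + 24\right)^{2} = \left(\left(\frac{W}{3} + 1\right) + 24\right)^{2} = \left(\left(1 + \frac{W}{3}\right) + 24\right)^{2} = \left(25 + \frac{W}{3}\right)^{2}$)
$\frac{1}{T{\left(221 \right)} + 50941} = \frac{1}{\frac{\left(75 + 221\right)^{2}}{9} + 50941} = \frac{1}{\frac{296^{2}}{9} + 50941} = \frac{1}{\frac{1}{9} \cdot 87616 + 50941} = \frac{1}{\frac{87616}{9} + 50941} = \frac{1}{\frac{546085}{9}} = \frac{9}{546085}$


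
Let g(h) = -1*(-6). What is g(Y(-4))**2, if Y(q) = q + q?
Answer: 36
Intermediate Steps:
Y(q) = 2*q
g(h) = 6
g(Y(-4))**2 = 6**2 = 36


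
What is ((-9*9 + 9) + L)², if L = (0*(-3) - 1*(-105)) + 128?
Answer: 25921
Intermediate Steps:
L = 233 (L = (0 + 105) + 128 = 105 + 128 = 233)
((-9*9 + 9) + L)² = ((-9*9 + 9) + 233)² = ((-81 + 9) + 233)² = (-72 + 233)² = 161² = 25921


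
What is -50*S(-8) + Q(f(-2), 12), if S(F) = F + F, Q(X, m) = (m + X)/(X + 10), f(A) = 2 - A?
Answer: 5608/7 ≈ 801.14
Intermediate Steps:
Q(X, m) = (X + m)/(10 + X)
S(F) = 2*F
-50*S(-8) + Q(f(-2), 12) = -100*(-8) + ((2 - 1*(-2)) + 12)/(10 + (2 - 1*(-2))) = -50*(-16) + ((2 + 2) + 12)/(10 + (2 + 2)) = 800 + (4 + 12)/(10 + 4) = 800 + 16/14 = 800 + (1/14)*16 = 800 + 8/7 = 5608/7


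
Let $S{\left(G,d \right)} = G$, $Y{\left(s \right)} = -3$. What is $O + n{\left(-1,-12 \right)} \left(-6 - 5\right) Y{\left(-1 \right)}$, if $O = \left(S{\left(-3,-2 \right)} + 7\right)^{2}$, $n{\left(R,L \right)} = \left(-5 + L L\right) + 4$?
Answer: $4735$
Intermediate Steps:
$n{\left(R,L \right)} = -1 + L^{2}$ ($n{\left(R,L \right)} = \left(-5 + L^{2}\right) + 4 = -1 + L^{2}$)
$O = 16$ ($O = \left(-3 + 7\right)^{2} = 4^{2} = 16$)
$O + n{\left(-1,-12 \right)} \left(-6 - 5\right) Y{\left(-1 \right)} = 16 + \left(-1 + \left(-12\right)^{2}\right) \left(-6 - 5\right) \left(-3\right) = 16 + \left(-1 + 144\right) \left(\left(-11\right) \left(-3\right)\right) = 16 + 143 \cdot 33 = 16 + 4719 = 4735$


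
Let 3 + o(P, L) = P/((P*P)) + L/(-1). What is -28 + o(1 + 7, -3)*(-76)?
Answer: -75/2 ≈ -37.500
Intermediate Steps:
o(P, L) = -3 + 1/P - L (o(P, L) = -3 + (P/((P*P)) + L/(-1)) = -3 + (P/(P**2) + L*(-1)) = -3 + (P/P**2 - L) = -3 + (1/P - L) = -3 + 1/P - L)
-28 + o(1 + 7, -3)*(-76) = -28 + (-3 + 1/(1 + 7) - 1*(-3))*(-76) = -28 + (-3 + 1/8 + 3)*(-76) = -28 + (1/8)*(-76) = -28 - 19/2 = -75/2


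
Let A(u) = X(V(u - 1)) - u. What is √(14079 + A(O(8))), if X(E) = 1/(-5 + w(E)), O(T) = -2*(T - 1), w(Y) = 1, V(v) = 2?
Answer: √56371/2 ≈ 118.71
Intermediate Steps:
O(T) = 2 - 2*T (O(T) = -2*(-1 + T) = 2 - 2*T)
X(E) = -¼ (X(E) = 1/(-5 + 1) = 1/(-4) = -¼)
A(u) = -¼ - u
√(14079 + A(O(8))) = √(14079 + (-¼ - (2 - 2*8))) = √(14079 + (-¼ - (2 - 16))) = √(14079 + (-¼ - 1*(-14))) = √(14079 + (-¼ + 14)) = √(14079 + 55/4) = √(56371/4) = √56371/2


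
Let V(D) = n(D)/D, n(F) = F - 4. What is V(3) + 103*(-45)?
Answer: -13906/3 ≈ -4635.3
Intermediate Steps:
n(F) = -4 + F
V(D) = (-4 + D)/D
V(3) + 103*(-45) = (-4 + 3)/3 + 103*(-45) = (1/3)*(-1) - 4635 = -1/3 - 4635 = -13906/3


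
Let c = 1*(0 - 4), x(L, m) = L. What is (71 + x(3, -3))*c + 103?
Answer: -193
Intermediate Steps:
c = -4 (c = 1*(-4) = -4)
(71 + x(3, -3))*c + 103 = (71 + 3)*(-4) + 103 = 74*(-4) + 103 = -296 + 103 = -193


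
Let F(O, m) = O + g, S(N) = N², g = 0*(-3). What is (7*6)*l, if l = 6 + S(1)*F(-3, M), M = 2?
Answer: 126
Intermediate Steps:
g = 0
F(O, m) = O (F(O, m) = O + 0 = O)
l = 3 (l = 6 + 1²*(-3) = 6 + 1*(-3) = 6 - 3 = 3)
(7*6)*l = (7*6)*3 = 42*3 = 126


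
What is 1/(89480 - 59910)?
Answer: 1/29570 ≈ 3.3818e-5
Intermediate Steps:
1/(89480 - 59910) = 1/29570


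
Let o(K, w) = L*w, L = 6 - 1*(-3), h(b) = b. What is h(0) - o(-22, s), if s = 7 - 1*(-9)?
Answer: -144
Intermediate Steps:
s = 16 (s = 7 + 9 = 16)
L = 9 (L = 6 + 3 = 9)
o(K, w) = 9*w
h(0) - o(-22, s) = 0 - 9*16 = 0 - 1*144 = 0 - 144 = -144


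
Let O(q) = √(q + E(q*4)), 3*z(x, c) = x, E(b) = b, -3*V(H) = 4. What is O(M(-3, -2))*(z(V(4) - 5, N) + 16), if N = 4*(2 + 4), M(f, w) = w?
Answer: 125*I*√10/9 ≈ 43.921*I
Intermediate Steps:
V(H) = -4/3 (V(H) = -⅓*4 = -4/3)
N = 24 (N = 4*6 = 24)
z(x, c) = x/3
O(q) = √5*√q (O(q) = √(q + q*4) = √(q + 4*q) = √(5*q) = √5*√q)
O(M(-3, -2))*(z(V(4) - 5, N) + 16) = (√5*√(-2))*((-4/3 - 5)/3 + 16) = (√5*(I*√2))*((⅓)*(-19/3) + 16) = (I*√10)*(-19/9 + 16) = (I*√10)*(125/9) = 125*I*√10/9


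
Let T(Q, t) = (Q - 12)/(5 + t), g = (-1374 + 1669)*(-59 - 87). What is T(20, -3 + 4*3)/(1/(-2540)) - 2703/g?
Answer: -437572279/301490 ≈ -1451.4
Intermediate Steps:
g = -43070 (g = 295*(-146) = -43070)
T(Q, t) = (-12 + Q)/(5 + t)
T(20, -3 + 4*3)/(1/(-2540)) - 2703/g = ((-12 + 20)/(5 + (-3 + 4*3)))/(1/(-2540)) - 2703/(-43070) = (8/(5 + (-3 + 12)))/(-1/2540) - 2703*(-1/43070) = (8/(5 + 9))*(-2540) + 2703/43070 = (8/14)*(-2540) + 2703/43070 = ((1/14)*8)*(-2540) + 2703/43070 = (4/7)*(-2540) + 2703/43070 = -10160/7 + 2703/43070 = -437572279/301490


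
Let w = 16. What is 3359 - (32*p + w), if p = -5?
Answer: 3503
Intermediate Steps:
3359 - (32*p + w) = 3359 - (32*(-5) + 16) = 3359 - (-160 + 16) = 3359 - 1*(-144) = 3359 + 144 = 3503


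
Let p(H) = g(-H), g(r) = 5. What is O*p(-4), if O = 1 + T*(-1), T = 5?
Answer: -20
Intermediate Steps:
O = -4 (O = 1 + 5*(-1) = 1 - 5 = -4)
p(H) = 5
O*p(-4) = -4*5 = -20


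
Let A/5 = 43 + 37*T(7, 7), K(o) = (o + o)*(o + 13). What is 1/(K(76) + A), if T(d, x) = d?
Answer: 1/15038 ≈ 6.6498e-5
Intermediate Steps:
K(o) = 2*o*(13 + o) (K(o) = (2*o)*(13 + o) = 2*o*(13 + o))
A = 1510 (A = 5*(43 + 37*7) = 5*(43 + 259) = 5*302 = 1510)
1/(K(76) + A) = 1/(2*76*(13 + 76) + 1510) = 1/(2*76*89 + 1510) = 1/(13528 + 1510) = 1/15038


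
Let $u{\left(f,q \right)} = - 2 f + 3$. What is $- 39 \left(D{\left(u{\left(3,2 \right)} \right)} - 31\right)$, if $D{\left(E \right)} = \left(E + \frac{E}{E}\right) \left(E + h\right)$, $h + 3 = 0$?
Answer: $741$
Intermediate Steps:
$h = -3$ ($h = -3 + 0 = -3$)
$u{\left(f,q \right)} = 3 - 2 f$
$D{\left(E \right)} = \left(1 + E\right) \left(-3 + E\right)$ ($D{\left(E \right)} = \left(E + \frac{E}{E}\right) \left(E - 3\right) = \left(E + 1\right) \left(-3 + E\right) = \left(1 + E\right) \left(-3 + E\right)$)
$- 39 \left(D{\left(u{\left(3,2 \right)} \right)} - 31\right) = - 39 \left(\left(-3 + \left(3 - 6\right)^{2} - 2 \left(3 - 6\right)\right) - 31\right) = - 39 \left(\left(-3 + \left(-3\right)^{2} - -6\right) - 31\right) = - 39 \left(\left(-3 + 9 + 6\right) - 31\right) = - 39 \left(12 - 31\right) = \left(-39\right) \left(-19\right) = 741$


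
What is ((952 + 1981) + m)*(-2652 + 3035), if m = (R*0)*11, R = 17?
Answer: 1123339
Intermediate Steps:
m = 0 (m = (17*0)*11 = 0*11 = 0)
((952 + 1981) + m)*(-2652 + 3035) = ((952 + 1981) + 0)*(-2652 + 3035) = (2933 + 0)*383 = 2933*383 = 1123339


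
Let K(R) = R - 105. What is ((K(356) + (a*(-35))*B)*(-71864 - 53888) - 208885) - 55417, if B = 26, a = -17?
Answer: -1977211494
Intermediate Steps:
K(R) = -105 + R
((K(356) + (a*(-35))*B)*(-71864 - 53888) - 208885) - 55417 = (((-105 + 356) - 17*(-35)*26)*(-71864 - 53888) - 208885) - 55417 = ((251 + 595*26)*(-125752) - 208885) - 55417 = ((251 + 15470)*(-125752) - 208885) - 55417 = (15721*(-125752) - 208885) - 55417 = (-1976947192 - 208885) - 55417 = -1977156077 - 55417 = -1977211494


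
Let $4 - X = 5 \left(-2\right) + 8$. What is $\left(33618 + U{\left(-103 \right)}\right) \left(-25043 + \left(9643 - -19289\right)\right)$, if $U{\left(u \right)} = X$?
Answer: $130763736$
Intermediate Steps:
$X = 6$ ($X = 4 - \left(5 \left(-2\right) + 8\right) = 4 - \left(-10 + 8\right) = 4 - -2 = 4 + 2 = 6$)
$U{\left(u \right)} = 6$
$\left(33618 + U{\left(-103 \right)}\right) \left(-25043 + \left(9643 - -19289\right)\right) = \left(33618 + 6\right) \left(-25043 + \left(9643 - -19289\right)\right) = 33624 \left(-25043 + \left(9643 + 19289\right)\right) = 33624 \left(-25043 + 28932\right) = 33624 \cdot 3889 = 130763736$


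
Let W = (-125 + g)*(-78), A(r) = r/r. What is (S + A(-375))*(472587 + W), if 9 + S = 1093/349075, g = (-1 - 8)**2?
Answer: -1328810370633/349075 ≈ -3.8067e+6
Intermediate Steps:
g = 81 (g = (-9)**2 = 81)
A(r) = 1
S = -3140582/349075 (S = -9 + 1093/349075 = -3140582/349075 ≈ -8.9969)
W = 3432 (W = (-125 + 81)*(-78) = -44*(-78) = 3432)
(S + A(-375))*(472587 + W) = (-3140582/349075 + 1)*(472587 + 3432) = -2791507/349075*476019 = -1328810370633/349075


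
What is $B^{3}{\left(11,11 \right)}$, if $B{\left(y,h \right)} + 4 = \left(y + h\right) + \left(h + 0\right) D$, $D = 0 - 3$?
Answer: $-3375$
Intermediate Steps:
$D = -3$
$B{\left(y,h \right)} = -4 + y - 2 h$ ($B{\left(y,h \right)} = -4 + \left(\left(y + h\right) + \left(h + 0\right) \left(-3\right)\right) = -4 + \left(\left(h + y\right) + h \left(-3\right)\right) = -4 - \left(- y + 2 h\right) = -4 + y - 2 h$)
$B^{3}{\left(11,11 \right)} = \left(-4 + 11 - 22\right)^{3} = \left(-15\right)^{3} = -3375$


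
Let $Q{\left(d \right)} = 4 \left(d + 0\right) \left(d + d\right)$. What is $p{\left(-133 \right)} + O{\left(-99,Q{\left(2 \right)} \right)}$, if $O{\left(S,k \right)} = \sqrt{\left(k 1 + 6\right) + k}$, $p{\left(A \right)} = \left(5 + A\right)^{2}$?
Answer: $16384 + \sqrt{70} \approx 16392.0$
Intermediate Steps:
$Q{\left(d \right)} = 8 d^{2}$ ($Q{\left(d \right)} = 4 d 2 d = 4 \cdot 2 d^{2} = 8 d^{2}$)
$O{\left(S,k \right)} = \sqrt{6 + 2 k}$ ($O{\left(S,k \right)} = \sqrt{\left(k + 6\right) + k} = \sqrt{\left(6 + k\right) + k} = \sqrt{6 + 2 k}$)
$p{\left(-133 \right)} + O{\left(-99,Q{\left(2 \right)} \right)} = \left(5 - 133\right)^{2} + \sqrt{6 + 2 \cdot 8 \cdot 2^{2}} = \left(-128\right)^{2} + \sqrt{6 + 2 \cdot 8 \cdot 4} = 16384 + \sqrt{6 + 2 \cdot 32} = 16384 + \sqrt{6 + 64} = 16384 + \sqrt{70}$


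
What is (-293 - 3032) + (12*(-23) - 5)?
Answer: -3606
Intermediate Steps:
(-293 - 3032) + (12*(-23) - 5) = -3325 + (-276 - 5) = -3325 - 281 = -3606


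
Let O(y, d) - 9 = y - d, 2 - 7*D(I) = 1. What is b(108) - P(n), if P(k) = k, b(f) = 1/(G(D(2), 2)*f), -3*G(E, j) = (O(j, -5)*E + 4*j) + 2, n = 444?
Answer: -1374631/3096 ≈ -444.00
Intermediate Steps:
D(I) = ⅐ (D(I) = 2/7 - ⅐*1 = 2/7 - ⅐ = ⅐)
O(y, d) = 9 + y - d (O(y, d) = 9 + (y - d) = 9 + y - d)
G(E, j) = -⅔ - 4*j/3 - E*(14 + j)/3 (G(E, j) = -(((9 + j - 1*(-5))*E + 4*j) + 2)/3 = -(((9 + j + 5)*E + 4*j) + 2)/3 = -(((14 + j)*E + 4*j) + 2)/3 = -((E*(14 + j) + 4*j) + 2)/3 = -((4*j + E*(14 + j)) + 2)/3 = -(2 + 4*j + E*(14 + j))/3 = -⅔ - 4*j/3 - E*(14 + j)/3)
b(f) = -21/(86*f) (b(f) = 1/((-⅔ - 4/3*2 - ⅓*⅐*(14 + 2))*f) = 1/((-⅔ - 8/3 - ⅓*⅐*16)*f) = 1/((-⅔ - 8/3 - 16/21)*f) = 1/(-86*f/21) = -21/(86*f))
b(108) - P(n) = -21/86/108 - 1*444 = -21/86*1/108 - 444 = -7/3096 - 444 = -1374631/3096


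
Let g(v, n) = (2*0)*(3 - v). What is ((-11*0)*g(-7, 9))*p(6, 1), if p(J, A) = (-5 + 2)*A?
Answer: 0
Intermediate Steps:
g(v, n) = 0 (g(v, n) = 0*(3 - v) = 0)
p(J, A) = -3*A
((-11*0)*g(-7, 9))*p(6, 1) = (-11*0*0)*(-3*1) = (0*0)*(-3) = 0*(-3) = 0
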